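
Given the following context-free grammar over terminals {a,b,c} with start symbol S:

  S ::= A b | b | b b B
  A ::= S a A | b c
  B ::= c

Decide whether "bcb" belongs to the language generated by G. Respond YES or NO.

CNF form of G:
  S -> A T1 | T1 X4 | b
  A -> S X3 | T1 T2
  B -> c
  T0 -> a
  T1 -> b
  T2 -> c
  X3 -> T0 A
  X4 -> T1 B

Fill CYK table bottom-up:
  T[0,0] 'b' = {S,T1}  orig:{S}
  T[1,1] 'c' = {B,T2}  orig:{B}
  T[2,2] 'b' = {S,T1}  orig:{S}
  T[0,1] 'bc' = {A,X4}  orig:{A}
  T[1,2] 'cb' = ∅
  T[0,2] 'bcb' = {S}

S ∈ T[0,2] ⇒ YES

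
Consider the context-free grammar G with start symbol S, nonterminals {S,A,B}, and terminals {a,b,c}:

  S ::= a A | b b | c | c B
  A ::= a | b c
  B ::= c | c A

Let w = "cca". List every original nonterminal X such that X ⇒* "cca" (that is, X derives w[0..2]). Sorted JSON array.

Convert to CNF:
  S -> T0 T0 | T1 B | T2 A | c
  A -> T0 T1 | a
  B -> T1 A | c
  T0 -> b
  T1 -> c
  T2 -> a

Fill CYK table bottom-up, restricted to cells inside w[0..2]:
  [0..0]={B,S,T1}  "c"  orig:{B,S}
  [1..1]={B,S,T1}  "c"  orig:{B,S}
  [2..2]={A,T2}  "a"  orig:{A}
  [0..1]={S}  "cc"
  [1..2]={B}  "ca"
  [0..2]={S}  "cca"

Original NTs in T[0,2] deriving "cca": ["S"]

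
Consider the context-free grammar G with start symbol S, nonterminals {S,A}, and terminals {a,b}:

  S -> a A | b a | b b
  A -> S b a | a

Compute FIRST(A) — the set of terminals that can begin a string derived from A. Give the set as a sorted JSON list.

FIRST sets, iterate to fixpoint:
iter 1:
  A via A→a: +{a}
  S via S→a A: +{a}
  S via S→b a: +{b}
  FIRST[S]={a,b}  FIRST[A]={a}
iter 2:
  A via A→S b a: +{b}
  FIRST[S]={a,b}  FIRST[A]={a,b}
iter 3: done
  FIRST[S]={a,b}  FIRST[A]={a,b}

FIRST(A) = ["a", "b"]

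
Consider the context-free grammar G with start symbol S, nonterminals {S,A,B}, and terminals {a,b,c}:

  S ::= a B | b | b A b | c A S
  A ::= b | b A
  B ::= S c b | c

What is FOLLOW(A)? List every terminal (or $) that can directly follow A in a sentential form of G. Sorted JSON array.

Compute FIRST by fixpoint:
round 1:
  A via A→b: +{b}
  B via B→c: +{c}
  S via S→a B: +{a}
  S via S→b: +{b}
  S via S→c A S: +{c}
  S: {a,b,c}  A: {b}  B: {c}
round 2:
  B via B→S c b: +{a,b}
  S: {a,b,c}  A: {b}  B: {a,b,c}
round 3: done
  S: {a,b,c}  A: {b}  B: {a,b,c}

FOLLOW sets:
initialize: $ ∈ FOLLOW(S)
[1]
  B→S c b: FOLLOW(S) ⊇ FIRST(c) = {c}; new: +{c}
  S→a B: FOLLOW(B) ⊇ FOLLOW(S) ⊇ {$,c}; new: +{$,c}
  S→b A b: FOLLOW(A) ⊇ FIRST(b) = {b}; new: +{b}
  S→c A S: FOLLOW(A) ⊇ FIRST(S) = {a,b,c}; new: +{a,c}
  FOLLOW[S]={$,c}  FOLLOW[A]={a,b,c}  FOLLOW[B]={$,c}
[2] (no change)
  FOLLOW[S]={$,c}  FOLLOW[A]={a,b,c}  FOLLOW[B]={$,c}

FOLLOW(A) = ["a", "b", "c"]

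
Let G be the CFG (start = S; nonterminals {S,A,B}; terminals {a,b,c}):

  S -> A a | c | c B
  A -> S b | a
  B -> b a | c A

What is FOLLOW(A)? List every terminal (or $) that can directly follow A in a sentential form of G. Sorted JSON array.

FIRST sets, iterate to fixpoint:
pass 1:
  A via A→a: +{a}
  B via B→b a: +{b}
  B via B→c A: +{c}
  S via S→A a: +{a}
  S via S→c: +{c}
  S: {a,c}  A: {a}  B: {b,c}
pass 2:
  A via A→S b: +{c}
  S: {a,c}  A: {a,c}  B: {b,c}
pass 3: done
  S: {a,c}  A: {a,c}  B: {b,c}

Compute FOLLOW by fixpoint:
FOLLOW(S) := {$}
iter 1:
  A→S b: FOLLOW(S) ⊇ FIRST(b) = {b}; new: +{b}
  S→A a: FOLLOW(A) ⊇ FIRST(a) = {a}; new: +{a}
  S→c B: FOLLOW(B) ⊇ FOLLOW(S) ⊇ {$,b}; new: +{$,b}
  FOLLOW[S]={$,b}  FOLLOW[A]={a}  FOLLOW[B]={$,b}
iter 2:
  B→c A: FOLLOW(A) ⊇ FOLLOW(B) ⊇ {$,b}; new: +{$,b}
  FOLLOW[S]={$,b}  FOLLOW[A]={$,a,b}  FOLLOW[B]={$,b}
iter 3: (no change)
  FOLLOW[S]={$,b}  FOLLOW[A]={$,a,b}  FOLLOW[B]={$,b}

FOLLOW(A) = ["$", "a", "b"]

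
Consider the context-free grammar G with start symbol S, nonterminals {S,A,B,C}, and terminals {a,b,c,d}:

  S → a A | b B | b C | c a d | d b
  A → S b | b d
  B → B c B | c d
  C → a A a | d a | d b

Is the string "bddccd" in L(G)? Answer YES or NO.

CNF form of G:
  S -> T0 B | T0 C | T1 T0 | T2 X6 | T3 A
  A -> S T0 | T0 T1
  B -> B X4 | T2 T1
  C -> T1 T0 | T1 T3 | T3 X5
  T0 -> b
  T1 -> d
  T2 -> c
  T3 -> a
  X4 -> T2 B
  X5 -> A T3
  X6 -> T3 T1

CYK fill:
  [0..0]={T0}  "b"  orig:{}
  [1..1]={T1}  "d"  orig:{}
  [2..2]={T1}  "d"  orig:{}
  [3..3]={T2}  "c"  orig:{}
  [4..4]={T2}  "c"  orig:{}
  [5..5]={T1}  "d"  orig:{}
  [0..1]={A}  "bd"
  [1..2]=∅  "dd"
  [2..3]=∅  "dc"
  [3..4]=∅  "cc"
  [4..5]={B}  "cd"
  [0..2]=∅  "bdd"
  [1..3]=∅  "ddc"
  [2..4]=∅  "dcc"
  [3..5]={X4}  "ccd"  orig:{}
  [0..3]=∅  "bddc"
  [1..4]=∅  "ddcc"
  [2..5]=∅  "dccd"
  [0..4]=∅  "bddcc"
  [1..5]=∅  "ddccd"
  [0..5]=∅  "bddccd"

S ∉ T[0,5] ⇒ NO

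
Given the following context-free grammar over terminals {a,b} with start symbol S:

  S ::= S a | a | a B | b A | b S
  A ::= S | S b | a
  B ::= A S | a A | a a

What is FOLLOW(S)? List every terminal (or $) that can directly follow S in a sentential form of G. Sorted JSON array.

Compute FIRST by fixpoint:
pass 1:
  A via A→a: +{a}
  B via B→A S: +{a}
  S via S→a: +{a}
  S via S→b A: +{b}
  FIRST(S)={a,b}  FIRST(A)={a}  FIRST(B)={a}
pass 2:
  A via A→S: +{b}
  B via B→A S: +{b}
  FIRST(S)={a,b}  FIRST(A)={a,b}  FIRST(B)={a,b}
pass 3: (no change)
  FIRST(S)={a,b}  FIRST(A)={a,b}  FIRST(B)={a,b}

FOLLOW sets:
FOLLOW(S) := {$}
[1]
  A→S b: FOLLOW(S) ⊇ FIRST(b) = {b}; new: +{b}
  B→A S: FOLLOW(A) ⊇ FIRST(S) = {a,b}; new: +{a,b}
  S→S a: FOLLOW(S) ⊇ FIRST(a) = {a}; new: +{a}
  S→a B: FOLLOW(B) ⊇ FOLLOW(S) ⊇ {$,a,b}; new: +{$,a,b}
  S→b A: FOLLOW(A) ⊇ FOLLOW(S) ⊇ {$,a,b}; new: +{$}
  S: {$,a,b}  A: {$,a,b}  B: {$,a,b}
[2] done
  S: {$,a,b}  A: {$,a,b}  B: {$,a,b}

FOLLOW(S) = ["$", "a", "b"]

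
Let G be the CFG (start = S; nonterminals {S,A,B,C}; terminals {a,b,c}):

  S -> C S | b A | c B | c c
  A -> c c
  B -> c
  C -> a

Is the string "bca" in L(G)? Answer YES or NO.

CNF form of G:
  S -> C S | T0 B | T0 T0 | T1 A
  A -> T0 T0
  B -> c
  C -> a
  T0 -> c
  T1 -> b

CYK fill:
  T[0,0] 'b' = {T1}  orig:{}
  T[1,1] 'c' = {B,T0}  orig:{B}
  T[2,2] 'a' = {C}
  T[0,1] 'bc' = ∅
  T[1,2] 'ca' = ∅
  T[0,2] 'bca' = ∅

S ∉ T[0,2] ⇒ NO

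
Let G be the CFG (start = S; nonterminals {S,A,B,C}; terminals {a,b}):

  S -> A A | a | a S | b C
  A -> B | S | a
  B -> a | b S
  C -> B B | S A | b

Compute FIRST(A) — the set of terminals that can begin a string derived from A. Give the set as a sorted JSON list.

FIRST sets, iterate to fixpoint:
round 1:
  A via A→a: +{a}
  B via B→a: +{a}
  B via B→b S: +{b}
  C via C→B B: +{a,b}
  S via S→A A: +{a}
  S via S→b C: +{b}
  FIRST(S)={a,b}  FIRST(A)={a}  FIRST(B)={a,b}  FIRST(C)={a,b}
round 2:
  A via A→B: +{b}
  FIRST(S)={a,b}  FIRST(A)={a,b}  FIRST(B)={a,b}  FIRST(C)={a,b}
round 3: (stable)
  FIRST(S)={a,b}  FIRST(A)={a,b}  FIRST(B)={a,b}  FIRST(C)={a,b}

FIRST(A) = ["a", "b"]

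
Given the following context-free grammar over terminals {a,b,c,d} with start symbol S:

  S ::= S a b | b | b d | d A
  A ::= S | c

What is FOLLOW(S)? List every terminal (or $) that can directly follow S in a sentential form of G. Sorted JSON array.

FIRST sets, iterate to fixpoint:
pass 1:
  A via A→c: +{c}
  S via S→b: +{b}
  S via S→d A: +{d}
  FIRST(S)={b,d}  FIRST(A)={c}
pass 2:
  A via A→S: +{b,d}
  FIRST(S)={b,d}  FIRST(A)={b,c,d}
pass 3: (stable)
  FIRST(S)={b,d}  FIRST(A)={b,c,d}

FOLLOW sets:
initialize: $ ∈ FOLLOW(S)
round 1:
  S→S a b: FOLLOW(S) ⊇ FIRST(a) = {a}; new: +{a}
  S→d A: FOLLOW(A) ⊇ FOLLOW(S) ⊇ {$,a}; new: +{$,a}
  FOLLOW[S]={$,a}  FOLLOW[A]={$,a}
round 2: (no change)
  FOLLOW[S]={$,a}  FOLLOW[A]={$,a}

FOLLOW(S) = ["$", "a"]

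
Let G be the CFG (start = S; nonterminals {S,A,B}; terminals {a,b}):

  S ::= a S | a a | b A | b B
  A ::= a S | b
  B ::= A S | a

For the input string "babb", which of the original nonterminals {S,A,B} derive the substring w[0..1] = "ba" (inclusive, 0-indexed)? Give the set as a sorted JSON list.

Convert to CNF:
  S -> T0 S | T0 T0 | T1 A | T1 B
  A -> T0 S | b
  B -> A S | a
  T0 -> a
  T1 -> b

CYK fill — only the sub-triangle for w[0..1]:
  T[0,0] 'b' = {A,T1}  orig:{A}
  T[1,1] 'a' = {B,T0}  orig:{B}
  T[0,1] 'ba' = {S}

Original NTs in T[0,1] deriving "ba": ["S"]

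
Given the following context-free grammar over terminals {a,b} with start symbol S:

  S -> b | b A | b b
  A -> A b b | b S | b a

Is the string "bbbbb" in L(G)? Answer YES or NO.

CNF form of G:
  S -> T0 A | T0 T0 | b
  A -> A X2 | T0 S | T0 T1
  T0 -> b
  T1 -> a
  X2 -> T0 T0

CYK table (by increasing span):
  T[0,0] 'b' = {S,T0}  orig:{S}
  T[1,1] 'b' = {S,T0}  orig:{S}
  T[2,2] 'b' = {S,T0}  orig:{S}
  T[3,3] 'b' = {S,T0}  orig:{S}
  T[4,4] 'b' = {S,T0}  orig:{S}
  T[0,1] 'bb' = {A,S,X2}  orig:{A,S}
  T[1,2] 'bb' = {A,S,X2}  orig:{A,S}
  T[2,3] 'bb' = {A,S,X2}  orig:{A,S}
  T[3,4] 'bb' = {A,S,X2}  orig:{A,S}
  T[0,2] 'bbb' = {A,S}
  T[1,3] 'bbb' = {A,S}
  T[2,4] 'bbb' = {A,S}
  T[0,3] 'bbbb' = {A,S}
  T[1,4] 'bbbb' = {A,S}
  T[0,4] 'bbbbb' = {A,S}

S ∈ T[0,4] ⇒ YES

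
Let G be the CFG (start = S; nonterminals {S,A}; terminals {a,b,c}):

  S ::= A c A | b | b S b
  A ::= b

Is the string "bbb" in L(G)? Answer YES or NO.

CNF form of G:
  S -> A X2 | T1 X3 | b
  A -> b
  T0 -> c
  T1 -> b
  X2 -> T0 A
  X3 -> S T1

Fill CYK table bottom-up:
  [0..0]={A,S,T1}  "b"  orig:{A,S}
  [1..1]={A,S,T1}  "b"  orig:{A,S}
  [2..2]={A,S,T1}  "b"  orig:{A,S}
  [0..1]={X3}  "bb"  orig:{}
  [1..2]={X3}  "bb"  orig:{}
  [0..2]={S}  "bbb"

S ∈ T[0,2] ⇒ YES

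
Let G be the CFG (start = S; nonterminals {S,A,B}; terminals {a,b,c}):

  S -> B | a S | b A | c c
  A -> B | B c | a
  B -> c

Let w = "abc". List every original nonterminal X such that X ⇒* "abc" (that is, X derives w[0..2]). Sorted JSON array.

CNF form of G:
  S -> T0 T0 | T1 S | T2 A | c
  A -> B T0 | a | c
  B -> c
  T0 -> c
  T1 -> a
  T2 -> b

CYK table (by increasing span), restricted to cells inside w[0..2]:
  cell(0,0) a: {A,T1}  orig:{A}
  cell(1,1) b: {T2}  orig:{}
  cell(2,2) c: {A,B,S,T0}  orig:{A,B,S}
  cell(0,1) ab: ∅
  cell(1,2) bc: {S}
  cell(0,2) abc: {S}

Original NTs in T[0,2] deriving "abc": ["S"]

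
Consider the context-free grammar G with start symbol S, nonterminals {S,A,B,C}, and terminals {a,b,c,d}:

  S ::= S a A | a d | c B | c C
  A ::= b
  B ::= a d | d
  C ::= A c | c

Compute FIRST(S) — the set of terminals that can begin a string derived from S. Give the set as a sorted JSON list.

Compute FIRST by fixpoint:
[1]
  A via A→b: +{b}
  B via B→a d: +{a}
  B via B→d: +{d}
  C via C→A c: +{b}
  C via C→c: +{c}
  S via S→a d: +{a}
  S via S→c B: +{c}
  S: {a,c}  A: {b}  B: {a,d}  C: {b,c}
[2] (no change)
  S: {a,c}  A: {b}  B: {a,d}  C: {b,c}

FIRST(S) = ["a", "c"]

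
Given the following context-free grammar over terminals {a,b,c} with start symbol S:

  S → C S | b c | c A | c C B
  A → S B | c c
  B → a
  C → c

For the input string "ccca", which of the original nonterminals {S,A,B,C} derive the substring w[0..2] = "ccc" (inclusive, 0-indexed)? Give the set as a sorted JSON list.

Convert to CNF:
  S -> C S | T0 A | T0 X2 | T1 T0
  A -> S B | T0 T0
  B -> a
  C -> c
  T0 -> c
  T1 -> b
  X2 -> C B

Fill CYK table bottom-up (cells [i..j] with 0 ≤ i ≤ j ≤ 2 only):
  cell(0,0) c: {C,T0}  orig:{C}
  cell(1,1) c: {C,T0}  orig:{C}
  cell(2,2) c: {C,T0}  orig:{C}
  cell(0,1) cc: {A}
  cell(1,2) cc: {A}
  cell(0,2) ccc: {S}

Original NTs in T[0,2] deriving "ccc": ["S"]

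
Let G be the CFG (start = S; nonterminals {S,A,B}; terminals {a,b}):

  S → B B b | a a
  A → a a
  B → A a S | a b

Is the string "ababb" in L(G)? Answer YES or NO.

CNF form of G:
  S -> B X3 | T0 T0
  A -> T0 T0
  B -> A X2 | T0 T1
  T0 -> a
  T1 -> b
  X2 -> T0 S
  X3 -> B T1

CYK fill:
  T[0,0] 'a' = {T0}  orig:{}
  T[1,1] 'b' = {T1}  orig:{}
  T[2,2] 'a' = {T0}  orig:{}
  T[3,3] 'b' = {T1}  orig:{}
  T[4,4] 'b' = {T1}  orig:{}
  T[0,1] 'ab' = {B}
  T[1,2] 'ba' = ∅
  T[2,3] 'ab' = {B}
  T[3,4] 'bb' = ∅
  T[0,2] 'aba' = ∅
  T[1,3] 'bab' = ∅
  T[2,4] 'abb' = {X3}  orig:{}
  T[0,3] 'abab' = ∅
  T[1,4] 'babb' = ∅
  T[0,4] 'ababb' = {S}

S ∈ T[0,4] ⇒ YES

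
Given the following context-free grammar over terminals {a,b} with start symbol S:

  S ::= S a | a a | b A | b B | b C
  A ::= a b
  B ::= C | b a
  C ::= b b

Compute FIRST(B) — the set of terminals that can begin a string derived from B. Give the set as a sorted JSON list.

Compute FIRST by fixpoint:
pass 1:
  A via A→a b: +{a}
  B via B→b a: +{b}
  C via C→b b: +{b}
  S via S→a a: +{a}
  S via S→b A: +{b}
  S: {a,b}  A: {a}  B: {b}  C: {b}
pass 2: (stable)
  S: {a,b}  A: {a}  B: {b}  C: {b}

FIRST(B) = ["b"]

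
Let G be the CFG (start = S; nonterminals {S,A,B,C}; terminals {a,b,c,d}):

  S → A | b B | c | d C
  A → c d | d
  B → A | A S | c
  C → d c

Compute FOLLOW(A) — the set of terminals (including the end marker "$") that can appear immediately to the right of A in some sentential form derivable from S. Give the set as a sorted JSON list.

Compute FIRST by fixpoint:
[1]
  A via A→c d: +{c}
  A via A→d: +{d}
  B via B→A: +{c,d}
  C via C→d c: +{d}
  S via S→A: +{c,d}
  S via S→b B: +{b}
  FIRST(S)={b,c,d}  FIRST(A)={c,d}  FIRST(B)={c,d}  FIRST(C)={d}
[2] done
  FIRST(S)={b,c,d}  FIRST(A)={c,d}  FIRST(B)={c,d}  FIRST(C)={d}

FOLLOW sets:
initialize: $ ∈ FOLLOW(S)
iter 1:
  B→A S: FOLLOW(A) ⊇ FIRST(S) = {b,c,d}; new: +{b,c,d}
  S→A: FOLLOW(A) ⊇ FOLLOW(S) ⊇ {$}; new: +{$}
  S→b B: FOLLOW(B) ⊇ FOLLOW(S) ⊇ {$}; new: +{$}
  S→d C: FOLLOW(C) ⊇ FOLLOW(S) ⊇ {$}; new: +{$}
  FOLLOW[S]={$}  FOLLOW[A]={$,b,c,d}  FOLLOW[B]={$}  FOLLOW[C]={$}
iter 2: (no change)
  FOLLOW[S]={$}  FOLLOW[A]={$,b,c,d}  FOLLOW[B]={$}  FOLLOW[C]={$}

FOLLOW(A) = ["$", "b", "c", "d"]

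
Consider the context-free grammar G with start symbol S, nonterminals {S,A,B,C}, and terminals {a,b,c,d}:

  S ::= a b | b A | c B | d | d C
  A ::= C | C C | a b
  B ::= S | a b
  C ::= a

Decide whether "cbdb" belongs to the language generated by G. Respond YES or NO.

CNF form of G:
  S -> T0 T1 | T1 A | T2 B | T3 C | d
  A -> C C | T0 T1 | a
  B -> T0 T1 | T1 A | T2 B | T3 C | d
  C -> a
  T0 -> a
  T1 -> b
  T2 -> c
  T3 -> d

CYK table (by increasing span):
  T[0,0] 'c' = {T2}  orig:{}
  T[1,1] 'b' = {T1}  orig:{}
  T[2,2] 'd' = {B,S,T3}  orig:{B,S}
  T[3,3] 'b' = {T1}  orig:{}
  T[0,1] 'cb' = ∅
  T[1,2] 'bd' = ∅
  T[2,3] 'db' = ∅
  T[0,2] 'cbd' = ∅
  T[1,3] 'bdb' = ∅
  T[0,3] 'cbdb' = ∅

S ∉ T[0,3] ⇒ NO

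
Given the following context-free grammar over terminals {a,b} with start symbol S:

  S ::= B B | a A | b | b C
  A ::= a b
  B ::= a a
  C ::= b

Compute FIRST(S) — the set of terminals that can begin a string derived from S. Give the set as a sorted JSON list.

FIRST sets, iterate to fixpoint:
iter 1:
  A via A→a b: +{a}
  B via B→a a: +{a}
  C via C→b: +{b}
  S via S→B B: +{a}
  S via S→b: +{b}
  FIRST(S)={a,b}  FIRST(A)={a}  FIRST(B)={a}  FIRST(C)={b}
iter 2: (no change)
  FIRST(S)={a,b}  FIRST(A)={a}  FIRST(B)={a}  FIRST(C)={b}

FIRST(S) = ["a", "b"]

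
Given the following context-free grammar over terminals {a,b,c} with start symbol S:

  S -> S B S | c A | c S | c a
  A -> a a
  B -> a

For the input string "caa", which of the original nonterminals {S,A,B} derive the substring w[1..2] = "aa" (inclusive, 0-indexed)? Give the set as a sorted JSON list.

CNF form of G:
  S -> S X2 | T1 A | T1 S | T1 T0
  A -> T0 T0
  B -> a
  T0 -> a
  T1 -> c
  X2 -> B S

CYK fill (cells [i..j] with 1 ≤ i ≤ j ≤ 2 only):
  cell(1,1) a: {B,T0}  orig:{B}
  cell(2,2) a: {B,T0}  orig:{B}
  cell(1,2) aa: {A}

Original NTs in T[1,2] deriving "aa": ["A"]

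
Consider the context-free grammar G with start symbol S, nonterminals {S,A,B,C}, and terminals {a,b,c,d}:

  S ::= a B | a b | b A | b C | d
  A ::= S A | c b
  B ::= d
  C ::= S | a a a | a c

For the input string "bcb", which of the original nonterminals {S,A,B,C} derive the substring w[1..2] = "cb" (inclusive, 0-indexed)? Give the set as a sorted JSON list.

Convert to CNF:
  S -> T1 A | T1 C | T2 B | T2 T1 | d
  A -> S A | T0 T1
  B -> d
  C -> T1 A | T1 C | T2 B | T2 T0 | T2 T1 | T2 X3 | d
  T0 -> c
  T1 -> b
  T2 -> a
  X3 -> T2 T2

CYK fill (cells [i..j] with 1 ≤ i ≤ j ≤ 2 only):
  [1..1]={T0}  "c"  orig:{}
  [2..2]={T1}  "b"  orig:{}
  [1..2]={A}  "cb"

Original NTs in T[1,2] deriving "cb": ["A"]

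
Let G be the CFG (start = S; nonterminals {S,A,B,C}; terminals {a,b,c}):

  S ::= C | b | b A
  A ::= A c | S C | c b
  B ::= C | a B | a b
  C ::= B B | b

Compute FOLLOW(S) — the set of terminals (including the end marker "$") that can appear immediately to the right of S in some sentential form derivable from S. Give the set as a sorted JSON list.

FIRST sets, iterate to fixpoint:
pass 1:
  A via A→c b: +{c}
  B via B→a B: +{a}
  C via C→B B: +{a}
  C via C→b: +{b}
  S via S→C: +{a,b}
  FIRST(S)={a,b}  FIRST(A)={c}  FIRST(B)={a}  FIRST(C)={a,b}
pass 2:
  A via A→S C: +{a,b}
  B via B→C: +{b}
  FIRST(S)={a,b}  FIRST(A)={a,b,c}  FIRST(B)={a,b}  FIRST(C)={a,b}
pass 3: (stable)
  FIRST(S)={a,b}  FIRST(A)={a,b,c}  FIRST(B)={a,b}  FIRST(C)={a,b}

Compute FOLLOW by fixpoint:
initialize: $ ∈ FOLLOW(S)
pass 1:
  A→A c: FOLLOW(A) ⊇ FIRST(c) = {c}; new: +{c}
  A→S C: FOLLOW(S) ⊇ FIRST(C) = {a,b}; new: +{a,b}
  A→S C: FOLLOW(C) ⊇ FOLLOW(A) ⊇ {c}; new: +{c}
  C→B B: FOLLOW(B) ⊇ FIRST(B) = {a,b}; new: +{a,b}
  C→B B: FOLLOW(B) ⊇ FOLLOW(C) ⊇ {c}; new: +{c}
  S→C: FOLLOW(C) ⊇ FOLLOW(S) ⊇ {$,a,b}; new: +{$,a,b}
  S→b A: FOLLOW(A) ⊇ FOLLOW(S) ⊇ {$,a,b}; new: +{$,a,b}
  FOLLOW(S)={$,a,b}  FOLLOW(A)={$,a,b,c}  FOLLOW(B)={a,b,c}  FOLLOW(C)={$,a,b,c}
pass 2:
  C→B B: FOLLOW(B) ⊇ FOLLOW(C) ⊇ {$,a,b,c}; new: +{$}
  FOLLOW(S)={$,a,b}  FOLLOW(A)={$,a,b,c}  FOLLOW(B)={$,a,b,c}  FOLLOW(C)={$,a,b,c}
pass 3: (stable)
  FOLLOW(S)={$,a,b}  FOLLOW(A)={$,a,b,c}  FOLLOW(B)={$,a,b,c}  FOLLOW(C)={$,a,b,c}

FOLLOW(S) = ["$", "a", "b"]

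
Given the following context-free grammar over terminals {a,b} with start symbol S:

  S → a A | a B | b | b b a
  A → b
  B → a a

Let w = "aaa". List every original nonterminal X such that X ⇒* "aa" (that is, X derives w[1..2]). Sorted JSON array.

CNF form of G:
  S -> T0 A | T0 B | T1 X2 | b
  A -> b
  B -> T0 T0
  T0 -> a
  T1 -> b
  X2 -> T1 T0

CYK fill (cells [i..j] with 1 ≤ i ≤ j ≤ 2 only):
  [1..1]={T0}  "a"  orig:{}
  [2..2]={T0}  "a"  orig:{}
  [1..2]={B}  "aa"

Original NTs in T[1,2] deriving "aa": ["B"]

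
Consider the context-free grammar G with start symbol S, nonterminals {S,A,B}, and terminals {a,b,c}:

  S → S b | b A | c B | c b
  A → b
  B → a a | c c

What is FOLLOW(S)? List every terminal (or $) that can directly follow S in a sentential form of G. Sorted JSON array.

FIRST sets, iterate to fixpoint:
iter 1:
  A via A→b: +{b}
  B via B→a a: +{a}
  B via B→c c: +{c}
  S via S→b A: +{b}
  S via S→c B: +{c}
  FIRST(S)={b,c}  FIRST(A)={b}  FIRST(B)={a,c}
iter 2: done
  FIRST(S)={b,c}  FIRST(A)={b}  FIRST(B)={a,c}

FOLLOW sets:
seed FOLLOW(S) with $
round 1:
  S→S b: FOLLOW(S) ⊇ FIRST(b) = {b}; new: +{b}
  S→b A: FOLLOW(A) ⊇ FOLLOW(S) ⊇ {$,b}; new: +{$,b}
  S→c B: FOLLOW(B) ⊇ FOLLOW(S) ⊇ {$,b}; new: +{$,b}
  S: {$,b}  A: {$,b}  B: {$,b}
round 2: done
  S: {$,b}  A: {$,b}  B: {$,b}

FOLLOW(S) = ["$", "b"]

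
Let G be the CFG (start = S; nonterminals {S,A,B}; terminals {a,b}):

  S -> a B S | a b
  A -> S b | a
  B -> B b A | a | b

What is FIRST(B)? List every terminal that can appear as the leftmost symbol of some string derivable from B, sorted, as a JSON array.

Compute FIRST by fixpoint:
[1]
  A via A→a: +{a}
  B via B→a: +{a}
  B via B→b: +{b}
  S via S→a B S: +{a}
  S: {a}  A: {a}  B: {a,b}
[2] done
  S: {a}  A: {a}  B: {a,b}

FIRST(B) = ["a", "b"]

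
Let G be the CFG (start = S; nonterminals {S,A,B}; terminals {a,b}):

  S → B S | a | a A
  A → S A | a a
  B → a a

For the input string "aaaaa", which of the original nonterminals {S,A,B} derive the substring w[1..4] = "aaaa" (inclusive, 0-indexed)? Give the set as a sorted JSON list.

Convert to CNF:
  S -> B S | T0 A | a
  A -> S A | T0 T0
  B -> T0 T0
  T0 -> a

CYK table (by increasing span) — only the sub-triangle for w[1..4]:
  cell(1,1) a: {S,T0}  orig:{S}
  cell(2,2) a: {S,T0}  orig:{S}
  cell(3,3) a: {S,T0}  orig:{S}
  cell(4,4) a: {S,T0}  orig:{S}
  cell(1,2) aa: {A,B}
  cell(2,3) aa: {A,B}
  cell(3,4) aa: {A,B}
  cell(1,3) aaa: {A,S}
  cell(2,4) aaa: {A,S}
  cell(1,4) aaaa: {A,S}

Original NTs in T[1,4] deriving "aaaa": ["A", "S"]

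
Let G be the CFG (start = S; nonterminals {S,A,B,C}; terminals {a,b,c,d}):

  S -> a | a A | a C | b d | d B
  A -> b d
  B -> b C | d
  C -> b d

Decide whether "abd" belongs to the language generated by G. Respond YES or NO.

CNF form of G:
  S -> T0 T1 | T1 B | T2 A | T2 C | a
  A -> T0 T1
  B -> T0 C | d
  C -> T0 T1
  T0 -> b
  T1 -> d
  T2 -> a

Fill CYK table bottom-up:
  [0..0]={S,T2}  "a"  orig:{S}
  [1..1]={T0}  "b"  orig:{}
  [2..2]={B,T1}  "d"  orig:{B}
  [0..1]=∅  "ab"
  [1..2]={A,C,S}  "bd"
  [0..2]={S}  "abd"

S ∈ T[0,2] ⇒ YES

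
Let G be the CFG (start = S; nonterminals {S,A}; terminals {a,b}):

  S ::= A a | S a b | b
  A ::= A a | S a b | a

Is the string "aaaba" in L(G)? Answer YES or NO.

Convert to CNF:
  S -> A T0 | S X3 | b
  A -> A T0 | S X2 | a
  T0 -> a
  T1 -> b
  X2 -> T0 T1
  X3 -> T0 T1

Fill CYK table bottom-up:
  [0..0]={A,T0}  "a"  orig:{A}
  [1..1]={A,T0}  "a"  orig:{A}
  [2..2]={A,T0}  "a"  orig:{A}
  [3..3]={S,T1}  "b"  orig:{S}
  [4..4]={A,T0}  "a"  orig:{A}
  [0..1]={A,S}  "aa"
  [1..2]={A,S}  "aa"
  [2..3]={X2,X3}  "ab"  orig:{}
  [3..4]=∅  "ba"
  [0..2]={A,S}  "aaa"
  [1..3]=∅  "aab"
  [2..4]=∅  "aba"
  [0..3]={A,S}  "aaab"
  [1..4]=∅  "aaba"
  [0..4]={A,S}  "aaaba"

S ∈ T[0,4] ⇒ YES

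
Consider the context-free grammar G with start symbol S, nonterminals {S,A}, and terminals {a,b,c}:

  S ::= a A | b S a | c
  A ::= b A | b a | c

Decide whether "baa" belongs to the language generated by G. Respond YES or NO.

CNF form of G:
  S -> T0 X2 | T1 A | c
  A -> T0 A | T0 T1 | c
  T0 -> b
  T1 -> a
  X2 -> S T1

CYK fill:
  cell(0,0) b: {T0}  orig:{}
  cell(1,1) a: {T1}  orig:{}
  cell(2,2) a: {T1}  orig:{}
  cell(0,1) ba: {A}
  cell(1,2) aa: ∅
  cell(0,2) baa: ∅

S ∉ T[0,2] ⇒ NO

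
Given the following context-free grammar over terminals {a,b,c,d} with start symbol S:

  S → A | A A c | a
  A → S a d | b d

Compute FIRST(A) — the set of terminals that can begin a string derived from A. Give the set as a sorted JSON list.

FIRST iteration:
round 1:
  A via A→b d: +{b}
  S via S→A: +{b}
  S via S→a: +{a}
  FIRST[S]={a,b}  FIRST[A]={b}
round 2:
  A via A→S a d: +{a}
  FIRST[S]={a,b}  FIRST[A]={a,b}
round 3: (no change)
  FIRST[S]={a,b}  FIRST[A]={a,b}

FIRST(A) = ["a", "b"]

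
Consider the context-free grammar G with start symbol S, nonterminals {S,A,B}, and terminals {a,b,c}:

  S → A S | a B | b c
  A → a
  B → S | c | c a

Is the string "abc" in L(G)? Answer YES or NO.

Convert to CNF:
  S -> A S | T0 B | T1 T2
  A -> a
  B -> A S | T0 B | T1 T2 | T2 T0 | c
  T0 -> a
  T1 -> b
  T2 -> c

CYK fill:
  [0..0]={A,T0}  "a"  orig:{A}
  [1..1]={T1}  "b"  orig:{}
  [2..2]={B,T2}  "c"  orig:{B}
  [0..1]=∅  "ab"
  [1..2]={B,S}  "bc"
  [0..2]={B,S}  "abc"

S ∈ T[0,2] ⇒ YES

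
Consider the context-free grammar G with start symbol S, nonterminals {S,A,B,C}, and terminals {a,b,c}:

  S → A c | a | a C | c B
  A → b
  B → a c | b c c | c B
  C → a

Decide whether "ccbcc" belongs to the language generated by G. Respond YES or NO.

CNF form of G:
  S -> A T1 | T0 C | T1 B | a
  A -> b
  B -> T0 T1 | T1 B | T2 X3
  C -> a
  T0 -> a
  T1 -> c
  T2 -> b
  X3 -> T1 T1

Fill CYK table bottom-up:
  [0..0]={T1}  "c"  orig:{}
  [1..1]={T1}  "c"  orig:{}
  [2..2]={A,T2}  "b"  orig:{A}
  [3..3]={T1}  "c"  orig:{}
  [4..4]={T1}  "c"  orig:{}
  [0..1]={X3}  "cc"  orig:{}
  [1..2]=∅  "cb"
  [2..3]={S}  "bc"
  [3..4]={X3}  "cc"  orig:{}
  [0..2]=∅  "ccb"
  [1..3]=∅  "cbc"
  [2..4]={B}  "bcc"
  [0..3]=∅  "ccbc"
  [1..4]={B,S}  "cbcc"
  [0..4]={B,S}  "ccbcc"

S ∈ T[0,4] ⇒ YES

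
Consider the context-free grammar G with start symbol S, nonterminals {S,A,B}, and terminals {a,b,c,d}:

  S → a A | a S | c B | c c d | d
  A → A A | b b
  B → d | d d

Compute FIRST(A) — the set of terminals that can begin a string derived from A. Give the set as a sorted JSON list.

FIRST iteration:
round 1:
  A via A→b b: +{b}
  B via B→d: +{d}
  S via S→a A: +{a}
  S via S→c B: +{c}
  S via S→d: +{d}
  FIRST(S)={a,c,d}  FIRST(A)={b}  FIRST(B)={d}
round 2: — fixpoint
  FIRST(S)={a,c,d}  FIRST(A)={b}  FIRST(B)={d}

FIRST(A) = ["b"]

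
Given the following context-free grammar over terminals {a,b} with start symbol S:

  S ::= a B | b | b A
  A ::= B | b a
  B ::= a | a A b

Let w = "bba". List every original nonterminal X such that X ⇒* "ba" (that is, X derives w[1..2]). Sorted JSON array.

Convert to CNF:
  S -> T0 B | T1 A | b
  A -> T0 X2 | T1 T0 | a
  B -> T0 X3 | a
  T0 -> a
  T1 -> b
  X2 -> A T1
  X3 -> A T1

Fill CYK table bottom-up (cells [i..j] with 1 ≤ i ≤ j ≤ 2 only):
  cell(1,1) b: {S,T1}  orig:{S}
  cell(2,2) a: {A,B,T0}  orig:{A,B}
  cell(1,2) ba: {A,S}

Original NTs in T[1,2] deriving "ba": ["A", "S"]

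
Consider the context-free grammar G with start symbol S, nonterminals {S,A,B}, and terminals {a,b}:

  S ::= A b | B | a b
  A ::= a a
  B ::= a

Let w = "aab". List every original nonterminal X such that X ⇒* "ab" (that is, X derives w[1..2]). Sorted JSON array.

Convert to CNF:
  S -> A T1 | T0 T1 | a
  A -> T0 T0
  B -> a
  T0 -> a
  T1 -> b

CYK fill, restricted to cells inside w[1..2]:
  [1..1]={B,S,T0}  "a"  orig:{B,S}
  [2..2]={T1}  "b"  orig:{}
  [1..2]={S}  "ab"

Original NTs in T[1,2] deriving "ab": ["S"]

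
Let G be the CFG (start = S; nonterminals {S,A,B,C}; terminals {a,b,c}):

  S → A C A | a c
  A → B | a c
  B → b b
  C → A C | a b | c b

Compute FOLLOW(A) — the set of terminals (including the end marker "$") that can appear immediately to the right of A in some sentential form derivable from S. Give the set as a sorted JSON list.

FIRST sets, iterate to fixpoint:
[1]
  A via A→a c: +{a}
  B via B→b b: +{b}
  C via C→A C: +{a}
  C via C→c b: +{c}
  S via S→A C A: +{a}
  FIRST(S)={a}  FIRST(A)={a}  FIRST(B)={b}  FIRST(C)={a,c}
[2]
  A via A→B: +{b}
  C via C→A C: +{b}
  S via S→A C A: +{b}
  FIRST(S)={a,b}  FIRST(A)={a,b}  FIRST(B)={b}  FIRST(C)={a,b,c}
[3] (no change)
  FIRST(S)={a,b}  FIRST(A)={a,b}  FIRST(B)={b}  FIRST(C)={a,b,c}

FOLLOW sets:
initialize: $ ∈ FOLLOW(S)
pass 1:
  C→A C: FOLLOW(A) ⊇ FIRST(C) = {a,b,c}; new: +{a,b,c}
  S→A C A: FOLLOW(C) ⊇ FIRST(A) = {a,b}; new: +{a,b}
  S→A C A: FOLLOW(A) ⊇ FOLLOW(S) ⊇ {$}; new: +{$}
  S: {$}  A: {$,a,b,c}  B: {}  C: {a,b}
pass 2:
  A→B: FOLLOW(B) ⊇ FOLLOW(A) ⊇ {$,a,b,c}; new: +{$,a,b,c}
  S: {$}  A: {$,a,b,c}  B: {$,a,b,c}  C: {a,b}
pass 3: — fixpoint
  S: {$}  A: {$,a,b,c}  B: {$,a,b,c}  C: {a,b}

FOLLOW(A) = ["$", "a", "b", "c"]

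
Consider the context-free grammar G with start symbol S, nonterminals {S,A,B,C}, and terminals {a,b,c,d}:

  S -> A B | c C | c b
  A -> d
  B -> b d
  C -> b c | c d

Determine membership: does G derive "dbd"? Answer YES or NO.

CNF form of G:
  S -> A B | T2 C | T2 T0
  A -> d
  B -> T0 T1
  C -> T0 T2 | T2 T1
  T0 -> b
  T1 -> d
  T2 -> c

CYK table (by increasing span):
  [0..0]={A,T1}  "d"  orig:{A}
  [1..1]={T0}  "b"  orig:{}
  [2..2]={A,T1}  "d"  orig:{A}
  [0..1]=∅  "db"
  [1..2]={B}  "bd"
  [0..2]={S}  "dbd"

S ∈ T[0,2] ⇒ YES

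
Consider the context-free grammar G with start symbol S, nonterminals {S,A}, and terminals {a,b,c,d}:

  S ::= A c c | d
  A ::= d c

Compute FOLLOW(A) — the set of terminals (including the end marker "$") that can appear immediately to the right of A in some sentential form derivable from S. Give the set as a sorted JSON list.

Compute FIRST by fixpoint:
[1]
  A via A→d c: +{d}
  S via S→A c c: +{d}
  FIRST[S]={d}  FIRST[A]={d}
[2] done
  FIRST[S]={d}  FIRST[A]={d}

Compute FOLLOW by fixpoint:
FOLLOW(S) := {$}
iter 1:
  S→A c c: FOLLOW(A) ⊇ FIRST(c) = {c}; new: +{c}
  FOLLOW(S)={$}  FOLLOW(A)={c}
iter 2: (stable)
  FOLLOW(S)={$}  FOLLOW(A)={c}

FOLLOW(A) = ["c"]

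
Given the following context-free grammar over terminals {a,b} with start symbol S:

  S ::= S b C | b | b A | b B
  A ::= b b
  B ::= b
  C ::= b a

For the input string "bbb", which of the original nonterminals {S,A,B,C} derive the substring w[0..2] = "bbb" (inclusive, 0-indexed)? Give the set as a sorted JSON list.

Convert to CNF:
  S -> S X2 | T0 A | T0 B | b
  A -> T0 T0
  B -> b
  C -> T0 T1
  T0 -> b
  T1 -> a
  X2 -> T0 C

CYK fill (cells [i..j] with 0 ≤ i ≤ j ≤ 2 only):
  [0..0]={B,S,T0}  "b"  orig:{B,S}
  [1..1]={B,S,T0}  "b"  orig:{B,S}
  [2..2]={B,S,T0}  "b"  orig:{B,S}
  [0..1]={A,S}  "bb"
  [1..2]={A,S}  "bb"
  [0..2]={S}  "bbb"

Original NTs in T[0,2] deriving "bbb": ["S"]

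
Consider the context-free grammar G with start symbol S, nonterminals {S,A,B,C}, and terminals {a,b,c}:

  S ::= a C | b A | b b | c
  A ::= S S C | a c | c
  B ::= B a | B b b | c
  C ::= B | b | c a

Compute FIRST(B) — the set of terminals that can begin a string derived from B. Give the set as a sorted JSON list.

FIRST sets, iterate to fixpoint:
pass 1:
  A via A→a c: +{a}
  A via A→c: +{c}
  B via B→c: +{c}
  C via C→B: +{c}
  C via C→b: +{b}
  S via S→a C: +{a}
  S via S→b A: +{b}
  S via S→c: +{c}
  FIRST(S)={a,b,c}  FIRST(A)={a,c}  FIRST(B)={c}  FIRST(C)={b,c}
pass 2:
  A via A→S S C: +{b}
  FIRST(S)={a,b,c}  FIRST(A)={a,b,c}  FIRST(B)={c}  FIRST(C)={b,c}
pass 3: — fixpoint
  FIRST(S)={a,b,c}  FIRST(A)={a,b,c}  FIRST(B)={c}  FIRST(C)={b,c}

FIRST(B) = ["c"]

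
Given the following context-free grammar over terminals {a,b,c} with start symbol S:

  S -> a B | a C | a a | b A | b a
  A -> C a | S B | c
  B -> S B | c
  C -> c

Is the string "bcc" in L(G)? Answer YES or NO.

CNF form of G:
  S -> T0 B | T0 C | T0 T0 | T1 A | T1 T0
  A -> C T0 | S B | c
  B -> S B | c
  C -> c
  T0 -> a
  T1 -> b

CYK fill:
  cell(0,0) b: {T1}  orig:{}
  cell(1,1) c: {A,B,C}
  cell(2,2) c: {A,B,C}
  cell(0,1) bc: {S}
  cell(1,2) cc: ∅
  cell(0,2) bcc: {A,B}

S ∉ T[0,2] ⇒ NO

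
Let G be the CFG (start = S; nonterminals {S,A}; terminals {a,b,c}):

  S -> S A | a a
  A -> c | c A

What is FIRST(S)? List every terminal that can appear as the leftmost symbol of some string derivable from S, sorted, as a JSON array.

FIRST sets, iterate to fixpoint:
round 1:
  A via A→c: +{c}
  S via S→a a: +{a}
  FIRST[S]={a}  FIRST[A]={c}
round 2: (no change)
  FIRST[S]={a}  FIRST[A]={c}

FIRST(S) = ["a"]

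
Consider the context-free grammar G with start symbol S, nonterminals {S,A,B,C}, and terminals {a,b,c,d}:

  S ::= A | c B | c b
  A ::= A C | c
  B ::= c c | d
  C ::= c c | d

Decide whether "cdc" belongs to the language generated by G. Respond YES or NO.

Convert to CNF:
  S -> A C | T0 B | T0 T1 | c
  A -> A C | c
  B -> T0 T0 | d
  C -> T0 T0 | d
  T0 -> c
  T1 -> b

CYK fill:
  [0..0]={A,S,T0}  "c"  orig:{A,S}
  [1..1]={B,C}  "d"
  [2..2]={A,S,T0}  "c"  orig:{A,S}
  [0..1]={A,S}  "cd"
  [1..2]=∅  "dc"
  [0..2]=∅  "cdc"

S ∉ T[0,2] ⇒ NO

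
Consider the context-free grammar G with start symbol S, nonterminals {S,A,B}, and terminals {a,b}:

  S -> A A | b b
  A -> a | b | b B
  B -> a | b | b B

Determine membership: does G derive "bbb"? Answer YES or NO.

CNF form of G:
  S -> A A | T0 T0
  A -> T0 B | a | b
  B -> T0 B | a | b
  T0 -> b

CYK table (by increasing span):
  [0..0]={A,B,T0}  "b"  orig:{A,B}
  [1..1]={A,B,T0}  "b"  orig:{A,B}
  [2..2]={A,B,T0}  "b"  orig:{A,B}
  [0..1]={A,B,S}  "bb"
  [1..2]={A,B,S}  "bb"
  [0..2]={A,B,S}  "bbb"

S ∈ T[0,2] ⇒ YES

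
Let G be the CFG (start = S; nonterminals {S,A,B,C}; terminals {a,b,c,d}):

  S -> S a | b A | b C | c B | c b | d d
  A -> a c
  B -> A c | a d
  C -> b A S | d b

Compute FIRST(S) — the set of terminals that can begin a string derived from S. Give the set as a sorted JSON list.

FIRST sets, iterate to fixpoint:
pass 1:
  A via A→a c: +{a}
  B via B→A c: +{a}
  C via C→b A S: +{b}
  C via C→d b: +{d}
  S via S→b A: +{b}
  S via S→c B: +{c}
  S via S→d d: +{d}
  FIRST(S)={b,c,d}  FIRST(A)={a}  FIRST(B)={a}  FIRST(C)={b,d}
pass 2: (stable)
  FIRST(S)={b,c,d}  FIRST(A)={a}  FIRST(B)={a}  FIRST(C)={b,d}

FIRST(S) = ["b", "c", "d"]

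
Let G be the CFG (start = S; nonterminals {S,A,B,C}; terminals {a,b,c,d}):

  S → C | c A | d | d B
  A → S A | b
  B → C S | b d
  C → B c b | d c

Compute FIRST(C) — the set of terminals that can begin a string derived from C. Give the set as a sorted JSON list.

Compute FIRST by fixpoint:
iter 1:
  A via A→b: +{b}
  B via B→b d: +{b}
  C via C→B c b: +{b}
  C via C→d c: +{d}
  S via S→C: +{b,d}
  S via S→c A: +{c}
  FIRST(S)={b,c,d}  FIRST(A)={b}  FIRST(B)={b}  FIRST(C)={b,d}
iter 2:
  A via A→S A: +{c,d}
  B via B→C S: +{d}
  FIRST(S)={b,c,d}  FIRST(A)={b,c,d}  FIRST(B)={b,d}  FIRST(C)={b,d}
iter 3: — fixpoint
  FIRST(S)={b,c,d}  FIRST(A)={b,c,d}  FIRST(B)={b,d}  FIRST(C)={b,d}

FIRST(C) = ["b", "d"]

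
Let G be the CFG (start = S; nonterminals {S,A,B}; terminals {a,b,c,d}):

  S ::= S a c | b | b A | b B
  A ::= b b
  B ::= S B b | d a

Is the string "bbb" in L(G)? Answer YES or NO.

CNF form of G:
  S -> S X5 | T0 A | T0 B | b
  A -> T0 T0
  B -> S X4 | T1 T2
  T0 -> b
  T1 -> d
  T2 -> a
  T3 -> c
  X4 -> B T0
  X5 -> T2 T3

CYK fill:
  [0..0]={S,T0}  "b"  orig:{S}
  [1..1]={S,T0}  "b"  orig:{S}
  [2..2]={S,T0}  "b"  orig:{S}
  [0..1]={A}  "bb"
  [1..2]={A}  "bb"
  [0..2]={S}  "bbb"

S ∈ T[0,2] ⇒ YES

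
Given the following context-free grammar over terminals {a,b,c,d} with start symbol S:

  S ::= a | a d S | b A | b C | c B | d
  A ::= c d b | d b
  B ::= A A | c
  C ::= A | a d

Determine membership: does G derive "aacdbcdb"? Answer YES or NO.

Convert to CNF:
  S -> T0 B | T2 A | T2 C | T3 X6 | a | d
  A -> T0 X4 | T1 T2
  B -> A A | c
  C -> T0 X5 | T1 T2 | T3 T1
  T0 -> c
  T1 -> d
  T2 -> b
  T3 -> a
  X4 -> T1 T2
  X5 -> T1 T2
  X6 -> T1 S

CYK fill:
  cell(0,0) a: {S,T3}  orig:{S}
  cell(1,1) a: {S,T3}  orig:{S}
  cell(2,2) c: {B,T0}  orig:{B}
  cell(3,3) d: {S,T1}  orig:{S}
  cell(4,4) b: {T2}  orig:{}
  cell(5,5) c: {B,T0}  orig:{B}
  cell(6,6) d: {S,T1}  orig:{S}
  cell(7,7) b: {T2}  orig:{}
  cell(0,1) aa: ∅
  cell(1,2) ac: ∅
  cell(2,3) cd: ∅
  cell(3,4) db: {A,C,X4,X5}  orig:{A,C}
  cell(4,5) bc: ∅
  cell(5,6) cd: ∅
  cell(6,7) db: {A,C,X4,X5}  orig:{A,C}
  cell(0,2) aac: ∅
  cell(1,3) acd: ∅
  cell(2,4) cdb: {A,C}
  cell(3,5) dbc: ∅
  cell(4,6) bcd: ∅
  cell(5,7) cdb: {A,C}
  cell(0,3) aacd: ∅
  cell(1,4) acdb: ∅
  cell(2,5) cdbc: ∅
  cell(3,6) dbcd: ∅
  cell(4,7) bcdb: {S}
  cell(0,4) aacdb: ∅
  cell(1,5) acdbc: ∅
  cell(2,6) cdbcd: ∅
  cell(3,7) dbcdb: {B,X6}  orig:{B}
  cell(0,5) aacdbc: ∅
  cell(1,6) acdbcd: ∅
  cell(2,7) cdbcdb: {B,S}
  cell(0,6) aacdbcd: ∅
  cell(1,7) acdbcdb: ∅
  cell(0,7) aacdbcdb: ∅

S ∉ T[0,7] ⇒ NO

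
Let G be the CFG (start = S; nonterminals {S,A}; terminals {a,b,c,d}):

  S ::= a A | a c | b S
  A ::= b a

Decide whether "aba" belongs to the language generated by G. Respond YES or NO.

Convert to CNF:
  S -> T0 S | T1 A | T1 T2
  A -> T0 T1
  T0 -> b
  T1 -> a
  T2 -> c

CYK table (by increasing span):
  cell(0,0) a: {T1}  orig:{}
  cell(1,1) b: {T0}  orig:{}
  cell(2,2) a: {T1}  orig:{}
  cell(0,1) ab: ∅
  cell(1,2) ba: {A}
  cell(0,2) aba: {S}

S ∈ T[0,2] ⇒ YES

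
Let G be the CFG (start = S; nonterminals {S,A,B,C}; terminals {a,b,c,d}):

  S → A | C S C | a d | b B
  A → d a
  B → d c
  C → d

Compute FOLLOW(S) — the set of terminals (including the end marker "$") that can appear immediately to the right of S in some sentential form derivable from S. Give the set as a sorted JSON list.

Compute FIRST by fixpoint:
pass 1:
  A via A→d a: +{d}
  B via B→d c: +{d}
  C via C→d: +{d}
  S via S→A: +{d}
  S via S→a d: +{a}
  S via S→b B: +{b}
  FIRST(S)={a,b,d}  FIRST(A)={d}  FIRST(B)={d}  FIRST(C)={d}
pass 2: (no change)
  FIRST(S)={a,b,d}  FIRST(A)={d}  FIRST(B)={d}  FIRST(C)={d}

FOLLOW sets:
FOLLOW(S) := {$}
[1]
  S→A: FOLLOW(A) ⊇ FOLLOW(S) ⊇ {$}; new: +{$}
  S→C S C: FOLLOW(C) ⊇ FIRST(S) = {a,b,d}; new: +{a,b,d}
  S→C S C: FOLLOW(S) ⊇ FIRST(C) = {d}; new: +{d}
  S→C S C: FOLLOW(C) ⊇ FOLLOW(S) ⊇ {$,d}; new: +{$}
  S→b B: FOLLOW(B) ⊇ FOLLOW(S) ⊇ {$,d}; new: +{$,d}
  FOLLOW(S)={$,d}  FOLLOW(A)={$}  FOLLOW(B)={$,d}  FOLLOW(C)={$,a,b,d}
[2]
  S→A: FOLLOW(A) ⊇ FOLLOW(S) ⊇ {$,d}; new: +{d}
  FOLLOW(S)={$,d}  FOLLOW(A)={$,d}  FOLLOW(B)={$,d}  FOLLOW(C)={$,a,b,d}
[3] — fixpoint
  FOLLOW(S)={$,d}  FOLLOW(A)={$,d}  FOLLOW(B)={$,d}  FOLLOW(C)={$,a,b,d}

FOLLOW(S) = ["$", "d"]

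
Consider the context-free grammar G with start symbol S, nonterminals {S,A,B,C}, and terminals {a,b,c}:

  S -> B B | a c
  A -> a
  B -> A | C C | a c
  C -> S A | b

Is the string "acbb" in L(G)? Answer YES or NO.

Convert to CNF:
  S -> B B | T0 T1
  A -> a
  B -> C C | T0 T1 | a
  C -> S A | b
  T0 -> a
  T1 -> c

CYK table (by increasing span):
  [0..0]={A,B,T0}  "a"  orig:{A,B}
  [1..1]={T1}  "c"  orig:{}
  [2..2]={C}  "b"
  [3..3]={C}  "b"
  [0..1]={B,S}  "ac"
  [1..2]=∅  "cb"
  [2..3]={B}  "bb"
  [0..2]=∅  "acb"
  [1..3]=∅  "cbb"
  [0..3]={S}  "acbb"

S ∈ T[0,3] ⇒ YES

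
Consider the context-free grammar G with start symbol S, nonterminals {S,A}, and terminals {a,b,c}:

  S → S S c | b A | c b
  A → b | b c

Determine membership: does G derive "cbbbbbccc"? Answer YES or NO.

CNF form of G:
  S -> S X2 | T0 A | T1 T0
  A -> T0 T1 | b
  T0 -> b
  T1 -> c
  X2 -> S T1

Fill CYK table bottom-up:
  T[0,0] 'c' = {T1}  orig:{}
  T[1,1] 'b' = {A,T0}  orig:{A}
  T[2,2] 'b' = {A,T0}  orig:{A}
  T[3,3] 'b' = {A,T0}  orig:{A}
  T[4,4] 'b' = {A,T0}  orig:{A}
  T[5,5] 'b' = {A,T0}  orig:{A}
  T[6,6] 'c' = {T1}  orig:{}
  T[7,7] 'c' = {T1}  orig:{}
  T[8,8] 'c' = {T1}  orig:{}
  T[0,1] 'cb' = {S}
  T[1,2] 'bb' = {S}
  T[2,3] 'bb' = {S}
  T[3,4] 'bb' = {S}
  T[4,5] 'bb' = {S}
  T[5,6] 'bc' = {A}
  T[6,7] 'cc' = ∅
  T[7,8] 'cc' = ∅
  T[0,2] 'cbb' = ∅
  T[1,3] 'bbb' = ∅
  T[2,4] 'bbb' = ∅
  T[3,5] 'bbb' = ∅
  T[4,6] 'bbc' = {S,X2}  orig:{S}
  T[5,7] 'bcc' = ∅
  T[6,8] 'ccc' = ∅
  T[0,3] 'cbbb' = ∅
  T[1,4] 'bbbb' = ∅
  T[2,5] 'bbbb' = ∅
  T[3,6] 'bbbc' = ∅
  T[4,7] 'bbcc' = {X2}  orig:{}
  T[5,8] 'bccc' = ∅
  T[0,4] 'cbbbb' = ∅
  T[1,5] 'bbbbb' = ∅
  T[2,6] 'bbbbc' = {S}
  T[3,7] 'bbbcc' = ∅
  T[4,8] 'bbccc' = ∅
  T[0,5] 'cbbbbb' = ∅
  T[1,6] 'bbbbbc' = ∅
  T[2,7] 'bbbbcc' = {S,X2}  orig:{S}
  T[3,8] 'bbbccc' = ∅
  T[0,6] 'cbbbbbc' = ∅
  T[1,7] 'bbbbbcc' = ∅
  T[2,8] 'bbbbccc' = {X2}  orig:{}
  T[0,7] 'cbbbbbcc' = {S}
  T[1,8] 'bbbbbccc' = ∅
  T[0,8] 'cbbbbbccc' = {S,X2}  orig:{S}

S ∈ T[0,8] ⇒ YES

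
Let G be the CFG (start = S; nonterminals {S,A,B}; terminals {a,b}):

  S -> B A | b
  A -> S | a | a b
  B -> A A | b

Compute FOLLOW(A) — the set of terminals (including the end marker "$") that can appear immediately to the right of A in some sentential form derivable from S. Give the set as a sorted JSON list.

FIRST sets, iterate to fixpoint:
pass 1:
  A via A→a: +{a}
  B via B→A A: +{a}
  B via B→b: +{b}
  S via S→B A: +{a,b}
  S: {a,b}  A: {a}  B: {a,b}
pass 2:
  A via A→S: +{b}
  S: {a,b}  A: {a,b}  B: {a,b}
pass 3: done
  S: {a,b}  A: {a,b}  B: {a,b}

FOLLOW sets:
initialize: $ ∈ FOLLOW(S)
pass 1:
  B→A A: FOLLOW(A) ⊇ FIRST(A) = {a,b}; new: +{a,b}
  S→B A: FOLLOW(B) ⊇ FIRST(A) = {a,b}; new: +{a,b}
  S→B A: FOLLOW(A) ⊇ FOLLOW(S) ⊇ {$}; new: +{$}
  S: {$}  A: {$,a,b}  B: {a,b}
pass 2:
  A→S: FOLLOW(S) ⊇ FOLLOW(A) ⊇ {$,a,b}; new: +{a,b}
  S: {$,a,b}  A: {$,a,b}  B: {a,b}
pass 3: (stable)
  S: {$,a,b}  A: {$,a,b}  B: {a,b}

FOLLOW(A) = ["$", "a", "b"]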